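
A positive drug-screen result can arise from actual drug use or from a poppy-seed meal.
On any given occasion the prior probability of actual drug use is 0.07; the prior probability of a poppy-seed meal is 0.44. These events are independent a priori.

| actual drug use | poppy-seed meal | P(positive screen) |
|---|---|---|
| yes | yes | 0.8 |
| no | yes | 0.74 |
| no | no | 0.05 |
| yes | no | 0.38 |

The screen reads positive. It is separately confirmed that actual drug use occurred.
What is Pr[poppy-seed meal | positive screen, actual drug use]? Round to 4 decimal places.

Pr[poppy-seed meal | positive screen, actual drug use] ≈ 0.6232

For the numerator, keep only poppy-seed meal=true terms: 0.8×0.44 = 0.352000
The normalizing constant is 0.38×0.56 + 0.8×0.44 = 0.564800
P(poppy-seed meal | positive screen, actual drug use) = 0.352000/0.564800 ≈ 0.6232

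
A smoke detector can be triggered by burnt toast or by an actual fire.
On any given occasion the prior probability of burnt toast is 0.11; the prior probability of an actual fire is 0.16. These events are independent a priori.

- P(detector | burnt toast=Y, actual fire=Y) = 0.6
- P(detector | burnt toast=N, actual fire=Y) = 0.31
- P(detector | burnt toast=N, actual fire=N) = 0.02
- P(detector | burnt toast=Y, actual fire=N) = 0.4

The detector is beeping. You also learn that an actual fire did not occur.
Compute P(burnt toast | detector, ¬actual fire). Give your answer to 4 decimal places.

P(burnt toast | detector, ¬actual fire) ≈ 0.7120

P(detector | ¬actual fire) = 0.02×0.89 + 0.4×0.11 = 0.017800 + 0.044000 = 0.061800
Restricting to configurations with burnt toast present: 0.4×0.11 = 0.044000.
P(burnt toast | detector, ¬actual fire) = 0.044000 / 0.061800 ≈ 0.7120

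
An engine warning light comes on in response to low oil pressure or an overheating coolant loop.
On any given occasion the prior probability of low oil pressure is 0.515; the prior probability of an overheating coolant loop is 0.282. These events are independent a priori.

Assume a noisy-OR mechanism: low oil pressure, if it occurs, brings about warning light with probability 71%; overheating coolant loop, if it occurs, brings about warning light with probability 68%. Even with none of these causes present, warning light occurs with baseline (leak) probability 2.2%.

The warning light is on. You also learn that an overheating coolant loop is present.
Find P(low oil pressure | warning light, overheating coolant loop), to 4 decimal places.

P(low oil pressure | warning light, overheating coolant loop) ≈ 0.5842

Under noisy-OR, P(warning light | causes) = 1 − (1−0.022)·∏(1−qᵢ) over the active causes.
Numerator (weight on configurations with low oil pressure): 0.909242·0.515 = 0.468260
Denominator P(warning light | overheating coolant loop): 0.68704·0.485 + 0.909242·0.515 = 0.801474
P(low oil pressure | warning light, overheating coolant loop) = 0.468260/0.801474 ≈ 0.5842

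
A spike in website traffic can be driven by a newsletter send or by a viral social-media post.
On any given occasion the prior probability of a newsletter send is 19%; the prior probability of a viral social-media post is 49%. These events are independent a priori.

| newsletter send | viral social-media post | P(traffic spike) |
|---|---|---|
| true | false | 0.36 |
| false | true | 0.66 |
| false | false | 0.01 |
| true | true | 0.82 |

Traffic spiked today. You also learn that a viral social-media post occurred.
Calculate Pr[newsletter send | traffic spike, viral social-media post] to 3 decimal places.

P(traffic spike | viral social-media post) = 0.66*0.81 + 0.82*0.19 = 0.534600 + 0.155800 = 0.690400
Restricting to configurations with newsletter send present: 0.82*0.19 = 0.155800.
P(newsletter send | traffic spike, viral social-media post) = 0.155800 / 0.690400 ≈ 0.226

Pr[newsletter send | traffic spike, viral social-media post] ≈ 0.226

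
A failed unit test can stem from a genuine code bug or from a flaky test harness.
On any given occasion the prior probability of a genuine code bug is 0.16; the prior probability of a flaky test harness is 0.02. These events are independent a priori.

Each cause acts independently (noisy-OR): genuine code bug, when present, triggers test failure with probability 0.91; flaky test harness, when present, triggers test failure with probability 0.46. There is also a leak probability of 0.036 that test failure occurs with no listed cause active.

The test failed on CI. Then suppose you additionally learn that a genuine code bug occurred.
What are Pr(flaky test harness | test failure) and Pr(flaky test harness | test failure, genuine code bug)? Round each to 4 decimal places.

Pr(flaky test harness | test failure) ≈ 0.0604; Pr(flaky test harness | test failure, genuine code bug) ≈ 0.0209

Under noisy-OR, P(test failure | causes) = 1 − (1−0.036)·∏(1−qᵢ) over the active causes.
P(test failure) = 0.036*0.84*0.98 + 0.47944*0.84*0.02 + 0.91324*0.16*0.98 + 0.95315*0.16*0.02 = 0.029635 + 0.008055 + 0.143196 + 0.003050 = 0.183936
Restricting to configurations with flaky test harness present: 0.008055 + 0.003050 = 0.011105.
Hence the posterior is 0.011105/0.183936 ≈ 0.0604.

Now condition on the additional information:
Weight on flaky test harness=true, given the evidence: 0.95315·0.02 = 0.019063
The normalizing constant is 0.91324·0.98 + 0.95315·0.02 = 0.914038
Posterior = 0.019063 / 0.914038 ≈ 0.0209
The drop from 0.0604 to 0.0209 is the explaining-away (discounting) effect.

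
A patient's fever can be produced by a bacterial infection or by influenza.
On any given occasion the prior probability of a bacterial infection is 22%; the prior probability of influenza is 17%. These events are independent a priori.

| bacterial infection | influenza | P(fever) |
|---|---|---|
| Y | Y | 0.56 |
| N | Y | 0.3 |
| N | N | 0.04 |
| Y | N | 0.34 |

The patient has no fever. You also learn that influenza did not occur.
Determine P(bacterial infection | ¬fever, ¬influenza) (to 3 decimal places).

P(bacterial infection | ¬fever, ¬influenza) ≈ 0.162

For the numerator, keep only bacterial infection=true terms: 0.66*0.22 = 0.145200
Denominator P(¬fever | ¬influenza): 0.96*0.78 + 0.66*0.22 = 0.894000
P(bacterial infection | ¬fever, ¬influenza) = 0.145200/0.894000 ≈ 0.162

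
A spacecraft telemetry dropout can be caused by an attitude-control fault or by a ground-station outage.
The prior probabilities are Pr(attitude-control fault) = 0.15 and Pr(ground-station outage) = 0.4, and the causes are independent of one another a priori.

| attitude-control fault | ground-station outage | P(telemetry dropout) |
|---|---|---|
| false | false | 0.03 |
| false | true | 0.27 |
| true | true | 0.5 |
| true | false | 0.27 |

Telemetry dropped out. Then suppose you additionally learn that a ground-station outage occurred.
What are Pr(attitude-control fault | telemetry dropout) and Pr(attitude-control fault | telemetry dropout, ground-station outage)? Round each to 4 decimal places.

P(telemetry dropout) = 0.03×0.85×0.6 + 0.27×0.85×0.4 + 0.27×0.15×0.6 + 0.5×0.15×0.4 = 0.015300 + 0.091800 + 0.024300 + 0.030000 = 0.161400
The attitude-control fault-present share is 0.024300 + 0.030000 = 0.054300.
Hence the posterior is 0.054300/0.161400 ≈ 0.3364.

Now condition on the additional information:
P(telemetry dropout | ground-station outage) = 0.27×0.85 + 0.5×0.15 = 0.229500 + 0.075000 = 0.304500
Of this, 0.075000 comes from 0.5×0.15 (the attitude-control fault=true cases).
So P(attitude-control fault | telemetry dropout, ground-station outage) = 0.075000/0.304500 ≈ 0.2463.

Pr(attitude-control fault | telemetry dropout) ≈ 0.3364; Pr(attitude-control fault | telemetry dropout, ground-station outage) ≈ 0.2463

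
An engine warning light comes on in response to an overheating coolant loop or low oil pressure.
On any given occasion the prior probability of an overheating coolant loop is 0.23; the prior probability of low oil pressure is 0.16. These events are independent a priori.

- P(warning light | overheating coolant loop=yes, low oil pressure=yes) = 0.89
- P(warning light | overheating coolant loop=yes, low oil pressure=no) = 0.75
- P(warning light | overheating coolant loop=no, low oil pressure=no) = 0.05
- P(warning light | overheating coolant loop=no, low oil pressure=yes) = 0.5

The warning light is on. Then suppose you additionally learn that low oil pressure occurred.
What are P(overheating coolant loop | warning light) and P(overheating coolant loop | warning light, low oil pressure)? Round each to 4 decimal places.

P(overheating coolant loop | warning light) ≈ 0.6541; P(overheating coolant loop | warning light, low oil pressure) ≈ 0.3471

P(warning light) = 0.05×0.77×0.84 + 0.5×0.77×0.16 + 0.75×0.23×0.84 + 0.89×0.23×0.16 = 0.032340 + 0.061600 + 0.144900 + 0.032752 = 0.271592
The overheating coolant loop-present share is 0.144900 + 0.032752 = 0.177652.
P(overheating coolant loop | warning light) = 0.177652 / 0.271592 ≈ 0.6541

With the extra evidence:
Weight on overheating coolant loop=true, given the evidence: 0.89*0.23 = 0.204700
The normalizing constant is 0.5*0.77 + 0.89*0.23 = 0.589700
P(overheating coolant loop | warning light, low oil pressure) = 0.204700/0.589700 ≈ 0.3471
— low oil pressure explains away the evidence for overheating coolant loop.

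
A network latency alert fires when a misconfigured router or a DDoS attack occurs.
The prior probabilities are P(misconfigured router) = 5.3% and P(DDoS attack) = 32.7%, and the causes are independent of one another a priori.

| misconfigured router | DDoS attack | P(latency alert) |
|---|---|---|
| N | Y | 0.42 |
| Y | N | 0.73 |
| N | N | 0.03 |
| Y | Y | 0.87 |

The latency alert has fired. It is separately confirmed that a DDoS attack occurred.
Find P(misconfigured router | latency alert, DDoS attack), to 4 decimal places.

P(latency alert | DDoS attack) = 0.42×0.947 + 0.87×0.053 = 0.397740 + 0.046110 = 0.443850
The misconfigured router-present share is 0.87×0.053 = 0.046110.
So P(misconfigured router | latency alert, DDoS attack) = 0.046110/0.443850 ≈ 0.1039.

P(misconfigured router | latency alert, DDoS attack) ≈ 0.1039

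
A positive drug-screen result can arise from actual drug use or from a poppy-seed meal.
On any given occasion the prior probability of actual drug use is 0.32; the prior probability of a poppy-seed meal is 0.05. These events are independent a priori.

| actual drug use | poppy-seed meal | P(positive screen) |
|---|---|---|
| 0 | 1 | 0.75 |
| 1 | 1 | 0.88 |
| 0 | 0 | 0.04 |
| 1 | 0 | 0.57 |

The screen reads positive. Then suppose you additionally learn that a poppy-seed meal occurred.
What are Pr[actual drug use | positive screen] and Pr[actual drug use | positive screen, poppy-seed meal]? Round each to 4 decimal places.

Pr[actual drug use | positive screen] ≈ 0.7849; Pr[actual drug use | positive screen, poppy-seed meal] ≈ 0.3557

By total probability over the 4 (actual drug use, poppy-seed meal) configurations:
  P(positive screen) = 0.04*0.68*0.95 + 0.75*0.68*0.05 + 0.57*0.32*0.95 + 0.88*0.32*0.05
        = 0.025840 + 0.025500 + 0.173280 + 0.014080 = 0.238700
The terms with actual drug use present sum to 0.187360, so
  P(actual drug use | positive screen) = 0.187360 / 0.238700 ≈ 0.7849

Now condition on the additional information:
P(positive screen | poppy-seed meal) = 0.75×0.68 + 0.88×0.32 = 0.510000 + 0.281600 = 0.791600
Restricting to configurations with actual drug use present: 0.88×0.32 = 0.281600.
Hence the posterior is 0.281600/0.791600 ≈ 0.3557.
This is intercausal reasoning (explaining away): once poppy-seed meal accounts for the positive screen, actual drug use becomes less likely.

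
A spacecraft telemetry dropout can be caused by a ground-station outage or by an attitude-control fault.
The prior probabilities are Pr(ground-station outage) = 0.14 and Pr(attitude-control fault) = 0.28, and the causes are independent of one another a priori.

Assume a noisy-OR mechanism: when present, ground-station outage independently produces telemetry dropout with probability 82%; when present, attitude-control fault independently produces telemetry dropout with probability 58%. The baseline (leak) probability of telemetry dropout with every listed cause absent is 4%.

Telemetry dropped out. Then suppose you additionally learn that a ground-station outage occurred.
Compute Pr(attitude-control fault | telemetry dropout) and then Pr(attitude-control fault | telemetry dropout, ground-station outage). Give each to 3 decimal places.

Pr(attitude-control fault | telemetry dropout) ≈ 0.625; Pr(attitude-control fault | telemetry dropout, ground-station outage) ≈ 0.304

Under noisy-OR, P(telemetry dropout | causes) = 1 − (1−0.04)·∏(1−qᵢ) over the active causes.
Sum P(telemetry dropout|·) weighted by the priors over the 4 (ground-station outage, attitude-control fault) configurations:
  P(telemetry dropout) = 0.04·0.86·0.72 + 0.5968·0.86·0.28 + 0.8272·0.14·0.72 + 0.927424·0.14·0.28
        = 0.024768 + 0.143709 + 0.083382 + 0.036355 = 0.288214
Keeping only the attitude-control fault-present terms gives 0.180064, so
  P(attitude-control fault | telemetry dropout) = 0.180064 / 0.288214 ≈ 0.625

Now also conditioning on ground-station outage=true:
P(telemetry dropout | ground-station outage) = 0.8272·0.72 + 0.927424·0.28 = 0.595584 + 0.259679 = 0.855263
Of this, 0.259679 comes from 0.927424·0.28 (the attitude-control fault=true cases).
P(attitude-control fault | telemetry dropout, ground-station outage) = 0.259679 / 0.855263 ≈ 0.304
Conditioning on ground-station outage lowers the posterior on attitude-control fault: the classic explaining-away effect in a common-effect structure.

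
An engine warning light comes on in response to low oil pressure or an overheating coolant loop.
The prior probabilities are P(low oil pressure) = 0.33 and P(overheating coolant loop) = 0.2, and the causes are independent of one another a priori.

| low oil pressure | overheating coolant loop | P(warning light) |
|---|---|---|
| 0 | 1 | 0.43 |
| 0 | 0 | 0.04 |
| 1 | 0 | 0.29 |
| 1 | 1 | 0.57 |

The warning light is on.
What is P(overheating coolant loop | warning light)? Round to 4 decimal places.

P(overheating coolant loop | warning light) ≈ 0.4929

P(warning light) = 0.04·0.67·0.8 + 0.43·0.67·0.2 + 0.29·0.33·0.8 + 0.57·0.33·0.2 = 0.021440 + 0.057620 + 0.076560 + 0.037620 = 0.193240
Of this, 0.095240 comes from 0.057620 + 0.037620 (the overheating coolant loop=true cases).
P(overheating coolant loop | warning light) = 0.095240 / 0.193240 ≈ 0.4929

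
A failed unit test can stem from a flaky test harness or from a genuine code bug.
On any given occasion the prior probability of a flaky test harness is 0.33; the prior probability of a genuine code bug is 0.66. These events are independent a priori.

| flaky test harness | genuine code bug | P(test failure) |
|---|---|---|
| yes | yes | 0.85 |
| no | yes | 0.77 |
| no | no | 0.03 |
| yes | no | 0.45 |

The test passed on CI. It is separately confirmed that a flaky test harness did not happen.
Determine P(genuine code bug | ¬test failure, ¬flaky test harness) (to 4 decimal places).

P(genuine code bug | ¬test failure, ¬flaky test harness) ≈ 0.3152

By total probability over both values of genuine code bug:
  P(¬test failure | ¬flaky test harness) = 0.97*0.34 + 0.23*0.66
        = 0.329800 + 0.151800 = 0.481600
Configurations with genuine code bug contribute 0.151800, so
  P(genuine code bug | ¬test failure, ¬flaky test harness) = 0.151800 / 0.481600 ≈ 0.3152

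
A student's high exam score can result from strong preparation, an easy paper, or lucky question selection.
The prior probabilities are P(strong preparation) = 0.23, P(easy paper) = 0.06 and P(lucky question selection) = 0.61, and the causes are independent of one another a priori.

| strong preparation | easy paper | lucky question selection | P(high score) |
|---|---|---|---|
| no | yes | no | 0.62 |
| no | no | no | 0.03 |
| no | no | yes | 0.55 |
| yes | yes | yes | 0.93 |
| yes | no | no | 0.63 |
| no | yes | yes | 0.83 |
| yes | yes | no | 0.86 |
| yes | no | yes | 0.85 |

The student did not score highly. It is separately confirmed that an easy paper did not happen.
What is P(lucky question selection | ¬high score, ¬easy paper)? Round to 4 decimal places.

P(¬high score | ¬easy paper) = 0.97*0.77*0.39 + 0.45*0.77*0.61 + 0.37*0.23*0.39 + 0.15*0.23*0.61 = 0.291291 + 0.211365 + 0.033189 + 0.021045 = 0.556890
Restricting to configurations with lucky question selection present: 0.211365 + 0.021045 = 0.232410.
Hence the posterior is 0.232410/0.556890 ≈ 0.4173.

P(lucky question selection | ¬high score, ¬easy paper) ≈ 0.4173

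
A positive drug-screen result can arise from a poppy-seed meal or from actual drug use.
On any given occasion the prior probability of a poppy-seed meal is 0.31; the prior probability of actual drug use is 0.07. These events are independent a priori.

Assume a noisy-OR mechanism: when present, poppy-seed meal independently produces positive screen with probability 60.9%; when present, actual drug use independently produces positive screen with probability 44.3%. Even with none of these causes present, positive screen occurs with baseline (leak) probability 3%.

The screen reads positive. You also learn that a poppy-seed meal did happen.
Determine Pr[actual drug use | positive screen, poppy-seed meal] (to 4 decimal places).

Pr[actual drug use | positive screen, poppy-seed meal] ≈ 0.0873

Under noisy-OR, P(positive screen | causes) = 1 − (1−0.03)·∏(1−qᵢ) over the active causes.
P(positive screen | poppy-seed meal) = 0.62073×0.93 + 0.788747×0.07 = 0.577279 + 0.055212 = 0.632491
Restricting to configurations with actual drug use present: 0.788747×0.07 = 0.055212.
P(actual drug use | positive screen, poppy-seed meal) = 0.055212 / 0.632491 ≈ 0.0873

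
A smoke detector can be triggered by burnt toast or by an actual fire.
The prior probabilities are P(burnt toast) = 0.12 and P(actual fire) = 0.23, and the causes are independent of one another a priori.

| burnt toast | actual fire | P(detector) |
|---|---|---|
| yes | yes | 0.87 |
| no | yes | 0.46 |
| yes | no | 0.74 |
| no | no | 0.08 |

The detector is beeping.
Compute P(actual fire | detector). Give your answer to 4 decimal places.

P(actual fire | detector) ≈ 0.4886

Numerator (weight on configurations with actual fire): 0.093104 + 0.024012 = 0.117116
The normalizing constant is 0.08×0.88×0.77 + 0.46×0.88×0.23 + 0.74×0.12×0.77 + 0.87×0.12×0.23 = 0.239700
Posterior = 0.117116 / 0.239700 ≈ 0.4886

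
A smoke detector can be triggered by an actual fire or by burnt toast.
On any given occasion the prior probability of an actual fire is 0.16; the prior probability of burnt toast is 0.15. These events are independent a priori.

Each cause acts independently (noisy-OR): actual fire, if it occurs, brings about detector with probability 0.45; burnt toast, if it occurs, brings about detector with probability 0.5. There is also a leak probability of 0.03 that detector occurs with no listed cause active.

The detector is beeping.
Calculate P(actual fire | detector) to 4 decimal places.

P(actual fire | detector) ≈ 0.4843

Under noisy-OR, P(detector | causes) = 1 − (1−0.03)·∏(1−qᵢ) over the active causes.
Weight on actual fire=true, given the evidence: 0.063444 + 0.017598 = 0.081042
The normalizing constant is 0.03×0.84×0.85 + 0.515×0.84×0.15 + 0.4665×0.16×0.85 + 0.73325×0.16×0.15 = 0.167352
Posterior = 0.081042 / 0.167352 ≈ 0.4843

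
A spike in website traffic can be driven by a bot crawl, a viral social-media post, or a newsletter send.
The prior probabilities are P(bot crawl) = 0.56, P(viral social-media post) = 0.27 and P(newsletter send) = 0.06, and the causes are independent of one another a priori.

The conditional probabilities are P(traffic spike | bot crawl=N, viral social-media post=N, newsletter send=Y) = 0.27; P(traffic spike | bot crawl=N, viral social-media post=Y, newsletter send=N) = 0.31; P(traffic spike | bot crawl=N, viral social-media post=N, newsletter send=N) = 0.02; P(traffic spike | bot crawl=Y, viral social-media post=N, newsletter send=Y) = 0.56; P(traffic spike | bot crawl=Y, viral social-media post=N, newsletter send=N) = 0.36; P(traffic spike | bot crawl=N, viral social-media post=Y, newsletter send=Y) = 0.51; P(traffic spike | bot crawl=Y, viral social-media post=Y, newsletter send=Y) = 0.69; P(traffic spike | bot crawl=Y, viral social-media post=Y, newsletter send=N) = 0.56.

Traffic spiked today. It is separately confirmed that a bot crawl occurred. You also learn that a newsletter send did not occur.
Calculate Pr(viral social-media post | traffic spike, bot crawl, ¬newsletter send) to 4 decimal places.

Pr(viral social-media post | traffic spike, bot crawl, ¬newsletter send) ≈ 0.3652

Numerator (weight on configurations with viral social-media post): 0.56*0.27 = 0.151200
Normalizer over all consistent configurations: 0.36*0.73 + 0.56*0.27 = 0.414000
P(viral social-media post | traffic spike, bot crawl, ¬newsletter send) = 0.151200/0.414000 ≈ 0.3652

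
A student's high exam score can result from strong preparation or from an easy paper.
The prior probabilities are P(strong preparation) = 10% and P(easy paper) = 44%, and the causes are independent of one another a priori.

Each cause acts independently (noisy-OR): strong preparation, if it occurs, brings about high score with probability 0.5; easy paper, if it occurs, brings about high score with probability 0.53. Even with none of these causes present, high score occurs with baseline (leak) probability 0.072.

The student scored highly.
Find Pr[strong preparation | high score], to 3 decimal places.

Under noisy-OR, P(high score | causes) = 1 − (1−0.072)·∏(1−qᵢ) over the active causes.
By total probability over the 4 (strong preparation, easy paper) configurations:
  P(high score) = 0.072*0.9*0.56 + 0.56384*0.9*0.44 + 0.536*0.1*0.56 + 0.78192*0.1*0.44
        = 0.036288 + 0.223281 + 0.030016 + 0.034404 = 0.323989
Configurations with strong preparation contribute 0.064420, so
  P(strong preparation | high score) = 0.064420 / 0.323989 ≈ 0.199

Pr[strong preparation | high score] ≈ 0.199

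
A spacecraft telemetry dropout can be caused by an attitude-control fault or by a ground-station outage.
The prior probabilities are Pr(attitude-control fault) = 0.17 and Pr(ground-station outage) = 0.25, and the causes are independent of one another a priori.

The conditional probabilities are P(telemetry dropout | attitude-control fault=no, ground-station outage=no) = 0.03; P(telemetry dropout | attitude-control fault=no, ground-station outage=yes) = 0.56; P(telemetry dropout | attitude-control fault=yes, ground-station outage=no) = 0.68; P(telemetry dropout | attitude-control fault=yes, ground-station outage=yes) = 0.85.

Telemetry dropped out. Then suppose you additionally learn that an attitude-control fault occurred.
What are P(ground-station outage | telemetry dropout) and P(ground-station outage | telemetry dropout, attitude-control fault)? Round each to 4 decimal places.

P(ground-station outage | telemetry dropout) ≈ 0.5911; P(ground-station outage | telemetry dropout, attitude-control fault) ≈ 0.2941

P(telemetry dropout) = 0.03×0.83×0.75 + 0.56×0.83×0.25 + 0.68×0.17×0.75 + 0.85×0.17×0.25 = 0.018675 + 0.116200 + 0.086700 + 0.036125 = 0.257700
Of this, 0.152325 comes from 0.116200 + 0.036125 (the ground-station outage=true cases).
Hence the posterior is 0.152325/0.257700 ≈ 0.5911.

Now condition on the additional information:
P(telemetry dropout | attitude-control fault) = 0.68*0.75 + 0.85*0.25 = 0.510000 + 0.212500 = 0.722500
Restricting to configurations with ground-station outage present: 0.85*0.25 = 0.212500.
So P(ground-station outage | telemetry dropout, attitude-control fault) = 0.212500/0.722500 ≈ 0.2941.
— attitude-control fault explains away the evidence for ground-station outage.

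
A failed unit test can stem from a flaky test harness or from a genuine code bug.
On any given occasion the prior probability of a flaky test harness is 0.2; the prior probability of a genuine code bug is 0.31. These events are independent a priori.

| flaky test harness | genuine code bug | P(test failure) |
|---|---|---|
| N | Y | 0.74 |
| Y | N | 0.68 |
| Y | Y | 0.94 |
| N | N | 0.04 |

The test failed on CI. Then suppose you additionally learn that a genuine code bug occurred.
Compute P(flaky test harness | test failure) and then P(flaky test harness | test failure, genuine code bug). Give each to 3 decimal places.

Numerator (weight on configurations with flaky test harness): 0.093840 + 0.058280 = 0.152120
Denominator P(test failure): 0.04·0.8·0.69 + 0.74·0.8·0.31 + 0.68·0.2·0.69 + 0.94·0.2·0.31 = 0.357720
P(flaky test harness | test failure) = 0.152120/0.357720 ≈ 0.425

With the extra evidence:
For the numerator, keep only flaky test harness=true terms: 0.94×0.2 = 0.188000
Denominator P(test failure | genuine code bug): 0.74×0.8 + 0.94×0.2 = 0.780000
Posterior = 0.188000 / 0.780000 ≈ 0.241
This is intercausal reasoning (explaining away): once genuine code bug accounts for the test failure, flaky test harness becomes less likely.

P(flaky test harness | test failure) ≈ 0.425; P(flaky test harness | test failure, genuine code bug) ≈ 0.241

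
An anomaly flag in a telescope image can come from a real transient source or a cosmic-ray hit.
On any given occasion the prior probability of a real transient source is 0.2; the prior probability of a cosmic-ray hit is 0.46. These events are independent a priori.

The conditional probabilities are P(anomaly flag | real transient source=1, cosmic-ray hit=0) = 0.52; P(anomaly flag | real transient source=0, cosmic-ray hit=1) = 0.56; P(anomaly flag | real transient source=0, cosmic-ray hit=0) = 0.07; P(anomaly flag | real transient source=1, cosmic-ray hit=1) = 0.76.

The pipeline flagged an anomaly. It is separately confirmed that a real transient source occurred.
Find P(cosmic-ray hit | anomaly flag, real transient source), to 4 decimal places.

Sum P(anomaly flag|·) weighted by the priors over both values of cosmic-ray hit:
  P(anomaly flag | real transient source) = 0.52×0.54 + 0.76×0.46
        = 0.280800 + 0.349600 = 0.630400
The terms with cosmic-ray hit present sum to 0.349600, so
  P(cosmic-ray hit | anomaly flag, real transient source) = 0.349600 / 0.630400 ≈ 0.5546

P(cosmic-ray hit | anomaly flag, real transient source) ≈ 0.5546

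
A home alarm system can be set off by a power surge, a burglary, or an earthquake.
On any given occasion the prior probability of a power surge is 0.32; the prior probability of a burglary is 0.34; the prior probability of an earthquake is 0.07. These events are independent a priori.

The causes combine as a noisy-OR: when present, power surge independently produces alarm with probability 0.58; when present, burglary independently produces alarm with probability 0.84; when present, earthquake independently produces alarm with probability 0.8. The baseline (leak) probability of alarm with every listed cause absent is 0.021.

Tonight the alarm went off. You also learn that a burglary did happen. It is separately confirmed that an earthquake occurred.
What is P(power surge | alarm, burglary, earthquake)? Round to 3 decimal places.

P(power surge | alarm, burglary, earthquake) ≈ 0.324

Under noisy-OR, P(alarm | causes) = 1 − (1−0.021)·∏(1−qᵢ) over the active causes.
For the numerator, keep only power surge=true terms: 0.986842*0.32 = 0.315789
The normalizing constant is 0.968672*0.68 + 0.986842*0.32 = 0.974486
P(power surge | alarm, burglary, earthquake) = 0.315789/0.974486 ≈ 0.324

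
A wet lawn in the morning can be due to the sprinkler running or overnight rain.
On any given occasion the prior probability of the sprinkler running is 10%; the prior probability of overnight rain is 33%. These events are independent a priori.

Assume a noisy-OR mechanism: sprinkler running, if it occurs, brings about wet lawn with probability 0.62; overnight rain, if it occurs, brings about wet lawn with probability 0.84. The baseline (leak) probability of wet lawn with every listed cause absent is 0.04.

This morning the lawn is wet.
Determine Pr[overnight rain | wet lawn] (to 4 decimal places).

Under noisy-OR, P(wet lawn | causes) = 1 − (1−0.04)·∏(1−qᵢ) over the active causes.
P(wet lawn) = 0.04*0.9*0.67 + 0.8464*0.9*0.33 + 0.6352*0.1*0.67 + 0.941632*0.1*0.33 = 0.024120 + 0.251381 + 0.042558 + 0.031074 = 0.349133
The overnight rain-present share is 0.251381 + 0.031074 = 0.282455.
P(overnight rain | wet lawn) = 0.282455 / 0.349133 ≈ 0.8090

Pr[overnight rain | wet lawn] ≈ 0.8090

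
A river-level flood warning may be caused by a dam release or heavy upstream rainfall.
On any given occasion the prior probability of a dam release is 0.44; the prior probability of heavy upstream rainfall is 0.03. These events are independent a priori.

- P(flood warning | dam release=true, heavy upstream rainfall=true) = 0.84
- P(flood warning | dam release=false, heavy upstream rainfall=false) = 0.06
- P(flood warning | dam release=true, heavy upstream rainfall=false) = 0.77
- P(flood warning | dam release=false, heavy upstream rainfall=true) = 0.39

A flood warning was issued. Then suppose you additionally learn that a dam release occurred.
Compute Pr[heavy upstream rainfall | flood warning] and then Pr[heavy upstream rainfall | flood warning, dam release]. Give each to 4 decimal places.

Pr[heavy upstream rainfall | flood warning] ≈ 0.0466; Pr[heavy upstream rainfall | flood warning, dam release] ≈ 0.0326

P(flood warning) = 0.06*0.56*0.97 + 0.39*0.56*0.03 + 0.77*0.44*0.97 + 0.84*0.44*0.03 = 0.032592 + 0.006552 + 0.328636 + 0.011088 = 0.378868
Of this, 0.017640 comes from 0.006552 + 0.011088 (the heavy upstream rainfall=true cases).
Hence the posterior is 0.017640/0.378868 ≈ 0.0466.

Now also conditioning on dam release=true:
P(flood warning | dam release) = 0.77×0.97 + 0.84×0.03 = 0.746900 + 0.025200 = 0.772100
Of this, 0.025200 comes from 0.84×0.03 (the heavy upstream rainfall=true cases).
Hence the posterior is 0.025200/0.772100 ≈ 0.0326.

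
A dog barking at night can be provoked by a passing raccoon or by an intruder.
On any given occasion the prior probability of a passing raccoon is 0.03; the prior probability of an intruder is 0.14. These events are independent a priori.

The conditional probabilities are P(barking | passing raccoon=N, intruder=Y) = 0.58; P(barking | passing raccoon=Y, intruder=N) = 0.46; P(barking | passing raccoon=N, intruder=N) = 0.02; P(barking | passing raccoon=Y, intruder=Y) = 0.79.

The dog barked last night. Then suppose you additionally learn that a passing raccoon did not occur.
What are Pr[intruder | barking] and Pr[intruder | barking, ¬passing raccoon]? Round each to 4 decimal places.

Pr[intruder | barking] ≈ 0.7419; Pr[intruder | barking, ¬passing raccoon] ≈ 0.8252

P(barking) = 0.02*0.97*0.86 + 0.58*0.97*0.14 + 0.46*0.03*0.86 + 0.79*0.03*0.14 = 0.016684 + 0.078764 + 0.011868 + 0.003318 = 0.110634
Of this, 0.082082 comes from 0.078764 + 0.003318 (the intruder=true cases).
So P(intruder | barking) = 0.082082/0.110634 ≈ 0.7419.

With the extra evidence:
P(barking | ¬passing raccoon) = 0.02×0.86 + 0.58×0.14 = 0.017200 + 0.081200 = 0.098400
Of this, 0.081200 comes from 0.58×0.14 (the intruder=true cases).
So P(intruder | barking, ¬passing raccoon) = 0.081200/0.098400 ≈ 0.8252.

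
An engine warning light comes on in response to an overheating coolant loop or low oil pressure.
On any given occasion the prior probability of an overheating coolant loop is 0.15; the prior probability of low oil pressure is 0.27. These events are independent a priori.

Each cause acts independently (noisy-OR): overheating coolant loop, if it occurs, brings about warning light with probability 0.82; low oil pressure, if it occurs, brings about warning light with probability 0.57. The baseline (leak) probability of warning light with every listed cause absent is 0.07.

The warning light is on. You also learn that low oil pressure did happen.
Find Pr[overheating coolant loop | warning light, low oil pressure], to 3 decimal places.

Pr[overheating coolant loop | warning light, low oil pressure] ≈ 0.214

Under noisy-OR, P(warning light | causes) = 1 − (1−0.07)·∏(1−qᵢ) over the active causes.
P(warning light | low oil pressure) = 0.6001·0.85 + 0.928018·0.15 = 0.510085 + 0.139203 = 0.649288
The overheating coolant loop-present share is 0.928018·0.15 = 0.139203.
Hence the posterior is 0.139203/0.649288 ≈ 0.214.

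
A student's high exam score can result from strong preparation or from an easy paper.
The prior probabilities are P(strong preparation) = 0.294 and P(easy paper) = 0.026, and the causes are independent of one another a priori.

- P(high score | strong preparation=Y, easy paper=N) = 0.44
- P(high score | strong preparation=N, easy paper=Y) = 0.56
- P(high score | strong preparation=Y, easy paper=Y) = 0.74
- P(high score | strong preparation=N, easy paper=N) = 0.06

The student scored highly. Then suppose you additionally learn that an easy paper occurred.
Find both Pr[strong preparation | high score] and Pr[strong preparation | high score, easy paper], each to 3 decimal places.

P(high score) = 0.06×0.706×0.974 + 0.56×0.706×0.026 + 0.44×0.294×0.974 + 0.74×0.294×0.026 = 0.041259 + 0.010279 + 0.125997 + 0.005657 = 0.183192
Of this, 0.131654 comes from 0.125997 + 0.005657 (the strong preparation=true cases).
Hence the posterior is 0.131654/0.183192 ≈ 0.719.

Now also conditioning on easy paper=true:
Enumerate both values of strong preparation and weight by the priors:
  P(high score | easy paper) = 0.56·0.706 + 0.74·0.294
        = 0.395360 + 0.217560 = 0.612920
Keeping only the strong preparation-present terms gives 0.217560, so
  P(strong preparation | high score, easy paper) = 0.217560 / 0.612920 ≈ 0.355

Pr[strong preparation | high score] ≈ 0.719; Pr[strong preparation | high score, easy paper] ≈ 0.355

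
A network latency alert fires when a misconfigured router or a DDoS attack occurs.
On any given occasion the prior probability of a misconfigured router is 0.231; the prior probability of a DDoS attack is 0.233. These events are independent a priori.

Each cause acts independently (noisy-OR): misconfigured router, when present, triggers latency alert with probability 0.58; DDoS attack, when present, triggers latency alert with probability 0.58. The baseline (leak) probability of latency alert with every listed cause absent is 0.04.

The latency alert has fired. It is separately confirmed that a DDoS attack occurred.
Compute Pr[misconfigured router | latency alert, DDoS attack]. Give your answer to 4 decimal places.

Pr[misconfigured router | latency alert, DDoS attack] ≈ 0.2948

Under noisy-OR, P(latency alert | causes) = 1 − (1−0.04)·∏(1−qᵢ) over the active causes.
Numerator (weight on configurations with misconfigured router): 0.830656*0.231 = 0.191882
The normalizing constant is 0.5968*0.769 + 0.830656*0.231 = 0.650821
Posterior = 0.191882 / 0.650821 ≈ 0.2948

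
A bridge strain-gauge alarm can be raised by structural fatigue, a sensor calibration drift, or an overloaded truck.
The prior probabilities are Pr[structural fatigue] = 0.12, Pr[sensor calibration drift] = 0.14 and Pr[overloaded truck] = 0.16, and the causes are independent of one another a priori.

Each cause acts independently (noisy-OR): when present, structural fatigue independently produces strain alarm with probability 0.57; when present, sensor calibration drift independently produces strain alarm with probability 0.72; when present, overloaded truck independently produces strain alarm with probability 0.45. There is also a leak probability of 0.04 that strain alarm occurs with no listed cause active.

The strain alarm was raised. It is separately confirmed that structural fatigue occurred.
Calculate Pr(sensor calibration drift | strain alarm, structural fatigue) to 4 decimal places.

Pr(sensor calibration drift | strain alarm, structural fatigue) ≈ 0.1907

Under noisy-OR, P(strain alarm | causes) = 1 − (1−0.04)·∏(1−qᵢ) over the active causes.
P(strain alarm | structural fatigue) = 0.5872×0.86×0.84 + 0.77296×0.86×0.16 + 0.884416×0.14×0.84 + 0.936429×0.14×0.16 = 0.424193 + 0.106359 + 0.104007 + 0.020976 = 0.655535
The sensor calibration drift-present share is 0.104007 + 0.020976 = 0.124983.
So P(sensor calibration drift | strain alarm, structural fatigue) = 0.124983/0.655535 ≈ 0.1907.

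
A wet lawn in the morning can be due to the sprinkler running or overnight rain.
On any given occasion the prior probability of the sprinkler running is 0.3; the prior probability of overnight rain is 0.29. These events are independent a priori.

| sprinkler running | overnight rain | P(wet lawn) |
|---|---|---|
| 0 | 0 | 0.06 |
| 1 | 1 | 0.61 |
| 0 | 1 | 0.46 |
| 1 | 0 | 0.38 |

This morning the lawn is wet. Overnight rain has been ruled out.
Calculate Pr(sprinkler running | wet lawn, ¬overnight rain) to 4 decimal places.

By total probability over both values of sprinkler running:
  P(wet lawn | ¬overnight rain) = 0.06×0.7 + 0.38×0.3
        = 0.042000 + 0.114000 = 0.156000
Configurations with sprinkler running contribute 0.114000, so
  P(sprinkler running | wet lawn, ¬overnight rain) = 0.114000 / 0.156000 ≈ 0.7308

Pr(sprinkler running | wet lawn, ¬overnight rain) ≈ 0.7308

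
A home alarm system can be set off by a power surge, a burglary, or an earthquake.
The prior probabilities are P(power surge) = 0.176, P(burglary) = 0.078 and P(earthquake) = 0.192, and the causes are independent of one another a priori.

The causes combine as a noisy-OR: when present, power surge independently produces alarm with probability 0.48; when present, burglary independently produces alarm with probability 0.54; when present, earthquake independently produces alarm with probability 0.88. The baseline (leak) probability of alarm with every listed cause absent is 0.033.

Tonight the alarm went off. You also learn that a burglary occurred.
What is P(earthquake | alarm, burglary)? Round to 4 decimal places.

Under noisy-OR, P(alarm | causes) = 1 − (1−0.033)·∏(1−qᵢ) over the active causes.
Numerator (weight on configurations with earthquake): 0.149763 + 0.032854 = 0.182617
The normalizing constant is 0.55518×0.824×0.808 + 0.946622×0.824×0.192 + 0.768694×0.176×0.808 + 0.972243×0.176×0.192 = 0.661565
P(earthquake | alarm, burglary) = 0.182617/0.661565 ≈ 0.2760

P(earthquake | alarm, burglary) ≈ 0.2760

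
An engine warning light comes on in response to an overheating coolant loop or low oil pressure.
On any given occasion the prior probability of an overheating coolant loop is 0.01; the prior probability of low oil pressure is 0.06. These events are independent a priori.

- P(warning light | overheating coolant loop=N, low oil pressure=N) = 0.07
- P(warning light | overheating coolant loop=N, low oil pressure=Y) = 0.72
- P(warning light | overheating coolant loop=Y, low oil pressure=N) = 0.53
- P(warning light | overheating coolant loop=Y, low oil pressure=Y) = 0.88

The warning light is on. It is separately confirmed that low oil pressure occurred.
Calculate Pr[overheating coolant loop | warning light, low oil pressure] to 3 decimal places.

P(warning light | low oil pressure) = 0.72·0.99 + 0.88·0.01 = 0.712800 + 0.008800 = 0.721600
The overheating coolant loop-present share is 0.88·0.01 = 0.008800.
So P(overheating coolant loop | warning light, low oil pressure) = 0.008800/0.721600 ≈ 0.012.

Pr[overheating coolant loop | warning light, low oil pressure] ≈ 0.012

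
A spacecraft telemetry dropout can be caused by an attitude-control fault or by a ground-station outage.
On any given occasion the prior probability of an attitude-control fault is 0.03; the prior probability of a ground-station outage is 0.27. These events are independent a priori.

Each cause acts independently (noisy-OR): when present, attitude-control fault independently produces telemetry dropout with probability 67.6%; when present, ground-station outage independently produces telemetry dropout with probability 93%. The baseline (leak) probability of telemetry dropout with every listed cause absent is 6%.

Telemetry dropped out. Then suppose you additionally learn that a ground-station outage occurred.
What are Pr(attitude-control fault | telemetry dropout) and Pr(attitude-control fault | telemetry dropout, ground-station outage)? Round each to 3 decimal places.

Pr(attitude-control fault | telemetry dropout) ≈ 0.075; Pr(attitude-control fault | telemetry dropout, ground-station outage) ≈ 0.031

Under noisy-OR, P(telemetry dropout | causes) = 1 − (1−0.06)·∏(1−qᵢ) over the active causes.
Sum P(telemetry dropout|·) weighted by the priors over the 4 (attitude-control fault, ground-station outage) configurations:
  P(telemetry dropout) = 0.06×0.97×0.73 + 0.9342×0.97×0.27 + 0.69544×0.03×0.73 + 0.978681×0.03×0.27
        = 0.042486 + 0.244667 + 0.015230 + 0.007927 = 0.310310
Keeping only the attitude-control fault-present terms gives 0.023157, so
  P(attitude-control fault | telemetry dropout) = 0.023157 / 0.310310 ≈ 0.075

With the extra evidence:
P(telemetry dropout | ground-station outage) = 0.9342·0.97 + 0.978681·0.03 = 0.906174 + 0.029360 = 0.935534
The attitude-control fault-present share is 0.978681·0.03 = 0.029360.
So P(attitude-control fault | telemetry dropout, ground-station outage) = 0.029360/0.935534 ≈ 0.031.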